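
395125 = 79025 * 5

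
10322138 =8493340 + 1828798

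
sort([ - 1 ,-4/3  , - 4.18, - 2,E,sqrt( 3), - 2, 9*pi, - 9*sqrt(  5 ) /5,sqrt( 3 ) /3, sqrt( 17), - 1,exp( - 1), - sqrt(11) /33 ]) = [ - 4.18, - 9*sqrt(5) /5 , - 2, - 2,  -  4/3, - 1, - 1,-sqrt( 11) /33, exp( - 1 ),sqrt( 3)/3,sqrt( 3), E , sqrt( 17), 9*pi]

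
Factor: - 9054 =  - 2^1*3^2*503^1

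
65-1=64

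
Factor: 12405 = 3^1*5^1 * 827^1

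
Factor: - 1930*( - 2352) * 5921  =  26877550560 = 2^5*3^1*5^1*7^2*31^1*191^1*193^1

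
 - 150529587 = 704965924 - 855495511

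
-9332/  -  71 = 9332/71 = 131.44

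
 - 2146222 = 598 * ( - 3589 )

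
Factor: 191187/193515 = 3^2*5^ ( - 1 ) * 7^(  -  1)*19^ ( - 1)*73^1 = 657/665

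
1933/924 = 2+85/924 = 2.09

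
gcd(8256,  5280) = 96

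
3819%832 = 491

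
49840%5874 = 2848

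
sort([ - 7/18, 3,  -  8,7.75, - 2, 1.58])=[  -  8,  -  2, - 7/18,1.58,3,7.75 ]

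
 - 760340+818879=58539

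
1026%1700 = 1026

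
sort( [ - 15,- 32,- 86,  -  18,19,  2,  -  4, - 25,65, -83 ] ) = [-86, - 83,  -  32, - 25, - 18, - 15 ,  -  4,2,19,65 ] 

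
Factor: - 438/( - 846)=3^(-1)*47^(-1 )*73^1 =73/141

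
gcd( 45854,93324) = 202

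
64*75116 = 4807424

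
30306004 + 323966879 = 354272883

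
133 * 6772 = 900676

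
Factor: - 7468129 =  - 7468129^1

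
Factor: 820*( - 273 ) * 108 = -24176880 = -2^4*3^4*5^1*7^1*13^1 * 41^1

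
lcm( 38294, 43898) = 1799818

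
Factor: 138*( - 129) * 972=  - 2^3*3^7*23^1*43^1  =  - 17303544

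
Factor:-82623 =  - 3^1 * 27541^1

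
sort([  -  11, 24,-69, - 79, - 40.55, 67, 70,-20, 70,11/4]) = [ - 79,  -  69, - 40.55, - 20, - 11, 11/4, 24, 67,  70,70 ] 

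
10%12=10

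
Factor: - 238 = -2^1*7^1*17^1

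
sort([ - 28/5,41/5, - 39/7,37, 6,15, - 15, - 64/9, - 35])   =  [ - 35, - 15, - 64/9, - 28/5, - 39/7,6 , 41/5, 15,37]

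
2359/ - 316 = - 2359/316 = -7.47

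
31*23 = 713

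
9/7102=9/7102 =0.00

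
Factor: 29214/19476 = 3/2   =  2^( - 1)*3^1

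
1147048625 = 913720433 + 233328192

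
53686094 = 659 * 81466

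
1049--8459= 9508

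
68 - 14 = 54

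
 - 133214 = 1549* ( - 86 ) 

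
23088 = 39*592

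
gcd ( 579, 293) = 1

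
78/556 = 39/278 = 0.14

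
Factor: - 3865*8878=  - 2^1*5^1*23^1*193^1*773^1  =  - 34313470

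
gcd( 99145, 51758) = 1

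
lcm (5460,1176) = 76440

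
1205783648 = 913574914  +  292208734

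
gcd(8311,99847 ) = 1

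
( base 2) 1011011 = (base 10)91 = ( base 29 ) 34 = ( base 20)4B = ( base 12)77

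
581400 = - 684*( - 850) 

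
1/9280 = 1/9280   =  0.00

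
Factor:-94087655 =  - 5^1 *43^1*47^1*9311^1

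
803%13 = 10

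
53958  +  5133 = 59091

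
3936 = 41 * 96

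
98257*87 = 8548359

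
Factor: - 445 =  - 5^1*89^1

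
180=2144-1964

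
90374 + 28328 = 118702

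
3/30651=1/10217 = 0.00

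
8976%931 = 597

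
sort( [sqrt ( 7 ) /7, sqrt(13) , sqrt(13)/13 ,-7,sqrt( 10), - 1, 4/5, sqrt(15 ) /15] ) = [ - 7, - 1, sqrt(15 )/15,sqrt(13)/13,sqrt( 7)/7,4/5, sqrt(10) , sqrt( 13)] 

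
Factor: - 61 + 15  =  -2^1*23^1 = -46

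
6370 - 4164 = 2206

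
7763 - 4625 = 3138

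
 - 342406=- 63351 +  - 279055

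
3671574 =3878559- 206985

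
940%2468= 940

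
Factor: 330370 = 2^1*5^1*33037^1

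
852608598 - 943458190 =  - 90849592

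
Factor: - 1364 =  - 2^2 * 11^1*31^1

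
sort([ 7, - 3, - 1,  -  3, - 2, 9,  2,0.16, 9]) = [ - 3, - 3,-2, - 1, 0.16,2, 7,9,9]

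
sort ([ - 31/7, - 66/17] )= [ - 31/7,-66/17] 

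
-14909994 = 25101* ( -594 ) 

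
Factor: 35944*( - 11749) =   -  2^3*31^1*379^1*4493^1 = - 422306056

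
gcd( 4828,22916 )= 68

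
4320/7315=864/1463= 0.59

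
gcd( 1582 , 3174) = 2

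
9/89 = 9/89 = 0.10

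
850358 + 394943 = 1245301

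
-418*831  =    -  347358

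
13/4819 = 13/4819 = 0.00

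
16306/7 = 16306/7 = 2329.43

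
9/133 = 9/133 =0.07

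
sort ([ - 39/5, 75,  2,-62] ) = [ - 62, - 39/5,2, 75]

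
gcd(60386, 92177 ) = 1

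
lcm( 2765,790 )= 5530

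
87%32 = 23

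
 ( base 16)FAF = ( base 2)111110101111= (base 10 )4015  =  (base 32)3TF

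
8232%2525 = 657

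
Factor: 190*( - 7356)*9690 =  - 2^4*3^2*5^2*17^1*19^2 * 613^1= -13543131600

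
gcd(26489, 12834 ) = 1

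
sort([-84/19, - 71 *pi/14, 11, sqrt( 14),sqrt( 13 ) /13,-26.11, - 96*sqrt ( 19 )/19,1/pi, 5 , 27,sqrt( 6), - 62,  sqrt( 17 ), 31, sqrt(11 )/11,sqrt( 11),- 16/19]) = [-62,-26.11, - 96*sqrt (19 ) /19, - 71*pi/14, - 84/19 , - 16/19, sqrt( 13)/13, sqrt( 11) /11,1/pi,sqrt(6), sqrt( 11 ), sqrt( 14), sqrt(17),5, 11,  27 , 31]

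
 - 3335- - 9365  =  6030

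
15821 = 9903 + 5918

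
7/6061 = 7/6061 = 0.00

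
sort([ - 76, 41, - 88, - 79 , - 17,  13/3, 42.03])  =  [ - 88, - 79, - 76 , - 17,13/3, 41, 42.03 ]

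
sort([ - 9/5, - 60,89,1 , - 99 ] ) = [ - 99, - 60,  -  9/5, 1, 89]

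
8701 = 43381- 34680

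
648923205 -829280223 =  - 180357018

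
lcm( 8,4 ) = 8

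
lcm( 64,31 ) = 1984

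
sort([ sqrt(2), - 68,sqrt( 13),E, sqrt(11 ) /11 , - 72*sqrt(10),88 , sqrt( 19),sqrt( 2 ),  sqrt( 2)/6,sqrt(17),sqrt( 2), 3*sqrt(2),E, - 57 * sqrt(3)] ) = [-72*sqrt( 10), - 57 *sqrt(3 ), - 68, sqrt(2)/6,sqrt ( 11 ) /11,sqrt(2)  ,  sqrt(  2 ),sqrt(2), E,E,sqrt(13 ),sqrt (17),3*sqrt(2),sqrt(19 ), 88] 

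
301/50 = 6 + 1/50 = 6.02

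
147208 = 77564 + 69644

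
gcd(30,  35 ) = 5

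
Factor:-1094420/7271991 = -2^2*3^(-3)*5^1*54721^1*269333^(  -  1 )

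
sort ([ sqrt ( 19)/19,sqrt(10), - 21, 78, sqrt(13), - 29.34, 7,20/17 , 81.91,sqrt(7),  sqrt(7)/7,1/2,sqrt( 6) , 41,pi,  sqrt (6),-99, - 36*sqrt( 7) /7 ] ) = [ - 99, - 29.34, - 21, - 36*sqrt(7)/7, sqrt(19 )/19,sqrt(7 )/7,1/2,20/17,sqrt(6),  sqrt(6 ), sqrt( 7) , pi , sqrt (10), sqrt (13 ),7,41,78,81.91 ] 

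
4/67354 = 2/33677= 0.00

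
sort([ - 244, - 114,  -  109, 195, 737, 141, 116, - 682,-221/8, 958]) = [ - 682,  -  244, - 114 , - 109, - 221/8, 116, 141, 195, 737 , 958]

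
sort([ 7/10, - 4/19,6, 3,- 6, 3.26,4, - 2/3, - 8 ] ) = [ - 8 , - 6, - 2/3, - 4/19, 7/10,  3,3.26, 4,  6]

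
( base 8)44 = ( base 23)1D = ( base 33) 13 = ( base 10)36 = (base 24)1C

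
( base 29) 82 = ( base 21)B3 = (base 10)234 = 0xEA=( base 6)1030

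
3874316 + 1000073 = 4874389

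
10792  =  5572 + 5220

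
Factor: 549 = 3^2*61^1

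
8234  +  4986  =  13220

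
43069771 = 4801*8971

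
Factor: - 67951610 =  -2^1 * 5^1 * 37^1 * 43^1 * 4271^1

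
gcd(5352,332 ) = 4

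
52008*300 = 15602400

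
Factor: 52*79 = 2^2*13^1*79^1 =4108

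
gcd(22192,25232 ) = 304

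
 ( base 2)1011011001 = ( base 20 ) 1g9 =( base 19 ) 207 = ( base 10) 729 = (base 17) 28f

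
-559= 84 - 643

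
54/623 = 54/623  =  0.09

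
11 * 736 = 8096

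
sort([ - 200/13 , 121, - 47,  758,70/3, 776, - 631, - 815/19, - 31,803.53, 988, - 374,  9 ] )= [ - 631, - 374, - 47, - 815/19 ,-31, - 200/13, 9, 70/3 , 121,758,  776, 803.53, 988]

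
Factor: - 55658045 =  - 5^1*23^1*379^1*1277^1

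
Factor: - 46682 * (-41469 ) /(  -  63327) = -645285286/21109=-2^1*11^( - 1)*17^1*19^(-1)*23^1*101^(-1)*601^1*1373^1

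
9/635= 9/635 = 0.01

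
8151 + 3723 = 11874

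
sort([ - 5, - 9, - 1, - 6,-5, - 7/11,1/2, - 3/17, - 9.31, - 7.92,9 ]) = [ - 9.31, -9, - 7.92,- 6, - 5,  -  5, - 1, - 7/11, - 3/17 , 1/2,9] 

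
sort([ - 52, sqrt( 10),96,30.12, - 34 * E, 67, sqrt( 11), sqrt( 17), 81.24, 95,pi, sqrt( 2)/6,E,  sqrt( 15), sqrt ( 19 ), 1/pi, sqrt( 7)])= [ - 34 * E, - 52, sqrt( 2)/6,1/pi,sqrt( 7), E, pi, sqrt(10),sqrt(11),  sqrt(15 ),  sqrt( 17), sqrt( 19),30.12,67, 81.24,95, 96]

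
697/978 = 697/978 = 0.71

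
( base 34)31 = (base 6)251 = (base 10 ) 103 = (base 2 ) 1100111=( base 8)147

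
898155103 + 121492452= 1019647555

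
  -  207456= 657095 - 864551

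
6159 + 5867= 12026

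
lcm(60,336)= 1680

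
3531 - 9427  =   - 5896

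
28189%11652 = 4885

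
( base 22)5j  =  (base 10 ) 129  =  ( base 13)9c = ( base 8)201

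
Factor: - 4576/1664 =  - 11/4 = - 2^(-2 )*11^1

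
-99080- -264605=165525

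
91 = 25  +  66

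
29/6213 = 29/6213 = 0.00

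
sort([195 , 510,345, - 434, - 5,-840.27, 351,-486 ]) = [ - 840.27, - 486, - 434, - 5,195,345,351,510 ]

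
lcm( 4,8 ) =8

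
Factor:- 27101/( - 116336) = 41/176 = 2^ ( - 4)*11^( - 1)*41^1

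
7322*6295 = 46091990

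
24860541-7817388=17043153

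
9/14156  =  9/14156 = 0.00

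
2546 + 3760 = 6306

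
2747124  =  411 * 6684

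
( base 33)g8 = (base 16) 218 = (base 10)536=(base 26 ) KG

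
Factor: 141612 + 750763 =892375 =5^3*11^2*59^1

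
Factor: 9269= 13^1* 23^1*31^1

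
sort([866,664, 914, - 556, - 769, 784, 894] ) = [ - 769,  -  556, 664, 784,  866,894, 914]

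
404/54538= 202/27269 = 0.01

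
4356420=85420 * 51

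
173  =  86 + 87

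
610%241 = 128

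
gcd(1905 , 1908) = 3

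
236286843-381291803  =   - 145004960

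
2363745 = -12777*(  -  185)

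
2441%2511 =2441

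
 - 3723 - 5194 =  - 8917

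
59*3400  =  200600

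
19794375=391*50625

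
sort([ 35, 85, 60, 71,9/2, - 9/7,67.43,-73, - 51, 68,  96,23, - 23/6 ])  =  [ - 73, - 51, - 23/6, - 9/7,9/2 , 23, 35, 60, 67.43, 68,71,85, 96 ] 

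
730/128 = 5 + 45/64 = 5.70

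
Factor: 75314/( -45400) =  - 37657/22700 = - 2^( - 2)*5^( - 2)*227^ ( - 1 )*37657^1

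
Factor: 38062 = 2^1*19031^1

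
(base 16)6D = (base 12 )91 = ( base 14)7B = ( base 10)109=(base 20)59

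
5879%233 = 54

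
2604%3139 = 2604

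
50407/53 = 50407/53=951.08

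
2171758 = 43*50506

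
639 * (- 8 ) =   -  5112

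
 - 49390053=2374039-51764092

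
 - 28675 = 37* (-775)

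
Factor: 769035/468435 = 11^( - 1)*17^ ( - 1 ) * 307^1 = 307/187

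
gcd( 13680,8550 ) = 1710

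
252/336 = 3/4= 0.75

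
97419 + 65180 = 162599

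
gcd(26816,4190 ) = 838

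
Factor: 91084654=2^1*127^1*358601^1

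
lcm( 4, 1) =4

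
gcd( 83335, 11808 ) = 1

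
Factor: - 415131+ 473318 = 31^1 * 1877^1 =58187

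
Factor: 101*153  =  15453 = 3^2*17^1*101^1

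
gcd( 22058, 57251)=1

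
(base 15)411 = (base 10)916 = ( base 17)32F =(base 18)2eg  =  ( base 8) 1624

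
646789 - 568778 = 78011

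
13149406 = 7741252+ 5408154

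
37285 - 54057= - 16772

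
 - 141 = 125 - 266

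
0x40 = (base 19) 37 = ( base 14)48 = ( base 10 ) 64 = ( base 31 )22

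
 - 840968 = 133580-974548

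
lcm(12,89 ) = 1068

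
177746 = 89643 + 88103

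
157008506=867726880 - 710718374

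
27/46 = 27/46 = 0.59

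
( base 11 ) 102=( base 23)58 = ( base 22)5D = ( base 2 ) 1111011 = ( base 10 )123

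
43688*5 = 218440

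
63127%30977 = 1173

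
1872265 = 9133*205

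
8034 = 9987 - 1953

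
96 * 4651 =446496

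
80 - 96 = - 16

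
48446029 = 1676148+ 46769881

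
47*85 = 3995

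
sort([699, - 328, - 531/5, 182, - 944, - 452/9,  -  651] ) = [ - 944, - 651, - 328, - 531/5, - 452/9, 182, 699]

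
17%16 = 1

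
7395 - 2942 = 4453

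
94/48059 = 94/48059 = 0.00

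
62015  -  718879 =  - 656864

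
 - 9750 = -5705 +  - 4045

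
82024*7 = 574168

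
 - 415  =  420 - 835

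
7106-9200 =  -2094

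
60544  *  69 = 4177536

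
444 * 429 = 190476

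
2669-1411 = 1258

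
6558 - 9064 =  -2506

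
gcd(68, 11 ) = 1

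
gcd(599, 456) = 1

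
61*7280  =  444080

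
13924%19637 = 13924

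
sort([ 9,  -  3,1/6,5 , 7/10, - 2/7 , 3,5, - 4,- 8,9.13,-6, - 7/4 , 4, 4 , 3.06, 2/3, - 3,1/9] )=[ -8, - 6,-4,  -  3,  -  3 , - 7/4, - 2/7, 1/9,1/6,2/3,7/10 , 3 , 3.06, 4, 4, 5, 5, 9,9.13 ]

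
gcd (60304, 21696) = 16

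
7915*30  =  237450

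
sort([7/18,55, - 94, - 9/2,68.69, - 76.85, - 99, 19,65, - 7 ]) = [ - 99, - 94, - 76.85 , - 7, - 9/2 , 7/18,19  ,  55,65, 68.69 ]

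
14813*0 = 0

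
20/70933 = 20/70933 = 0.00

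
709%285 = 139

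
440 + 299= 739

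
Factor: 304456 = 2^3*19^1*2003^1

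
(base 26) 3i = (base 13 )75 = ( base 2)1100000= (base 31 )33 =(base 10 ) 96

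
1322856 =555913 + 766943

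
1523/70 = 1523/70=21.76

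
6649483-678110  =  5971373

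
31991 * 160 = 5118560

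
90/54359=90/54359 = 0.00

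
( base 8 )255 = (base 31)5I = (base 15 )b8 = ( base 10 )173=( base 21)85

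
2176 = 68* 32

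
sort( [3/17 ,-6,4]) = [-6, 3/17,4] 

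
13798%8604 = 5194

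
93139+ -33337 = 59802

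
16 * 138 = 2208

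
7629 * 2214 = 16890606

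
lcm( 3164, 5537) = 22148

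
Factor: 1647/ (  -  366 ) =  - 2^( - 1)*3^2 = -9/2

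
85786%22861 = 17203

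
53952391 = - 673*(-80167)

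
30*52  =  1560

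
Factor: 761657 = 13^1*41^1*1429^1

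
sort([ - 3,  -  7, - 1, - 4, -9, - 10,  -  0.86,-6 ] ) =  [ - 10,  -  9, - 7, - 6  , - 4, - 3 , - 1,-0.86] 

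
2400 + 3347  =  5747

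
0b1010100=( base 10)84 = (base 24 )3C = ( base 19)48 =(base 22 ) 3I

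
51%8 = 3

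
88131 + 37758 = 125889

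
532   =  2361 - 1829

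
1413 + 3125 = 4538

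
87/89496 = 29/29832  =  0.00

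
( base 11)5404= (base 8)15747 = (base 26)AEJ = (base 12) 4173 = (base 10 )7143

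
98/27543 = 98/27543 = 0.00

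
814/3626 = 11/49=0.22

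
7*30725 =215075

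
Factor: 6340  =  2^2*5^1*317^1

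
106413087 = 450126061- 343712974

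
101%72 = 29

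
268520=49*5480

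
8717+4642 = 13359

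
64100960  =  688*93170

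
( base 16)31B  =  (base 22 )1E3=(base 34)nd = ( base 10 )795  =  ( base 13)492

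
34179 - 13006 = 21173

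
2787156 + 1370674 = 4157830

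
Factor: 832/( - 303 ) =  - 2^6*3^( - 1)*13^1*101^ ( - 1)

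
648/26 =324/13 = 24.92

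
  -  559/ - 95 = 559/95 = 5.88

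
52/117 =4/9 = 0.44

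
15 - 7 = 8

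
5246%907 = 711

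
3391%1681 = 29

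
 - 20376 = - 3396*6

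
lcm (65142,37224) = 260568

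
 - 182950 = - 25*7318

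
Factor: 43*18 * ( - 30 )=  - 2^2*3^3 * 5^1*43^1 = - 23220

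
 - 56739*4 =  - 226956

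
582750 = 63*9250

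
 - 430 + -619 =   -  1049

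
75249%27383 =20483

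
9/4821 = 3/1607 =0.00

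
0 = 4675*0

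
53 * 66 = 3498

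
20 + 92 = 112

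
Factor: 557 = 557^1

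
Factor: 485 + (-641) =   -  2^2*3^1 *13^1 = -156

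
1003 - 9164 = -8161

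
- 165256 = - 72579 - 92677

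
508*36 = 18288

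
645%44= 29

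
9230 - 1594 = 7636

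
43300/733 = 59 + 53/733= 59.07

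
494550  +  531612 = 1026162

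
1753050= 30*58435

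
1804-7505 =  - 5701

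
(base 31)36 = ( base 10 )99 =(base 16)63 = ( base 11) 90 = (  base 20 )4J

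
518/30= 259/15 = 17.27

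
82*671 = 55022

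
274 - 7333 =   -  7059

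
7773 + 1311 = 9084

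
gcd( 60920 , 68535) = 7615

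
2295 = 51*45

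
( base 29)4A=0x7e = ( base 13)99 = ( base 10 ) 126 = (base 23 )5b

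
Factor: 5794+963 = 6757 = 29^1*233^1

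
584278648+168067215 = 752345863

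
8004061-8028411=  - 24350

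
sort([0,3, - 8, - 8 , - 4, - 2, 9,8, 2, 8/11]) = [ - 8, -8,-4, - 2 , 0, 8/11, 2,3,8, 9] 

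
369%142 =85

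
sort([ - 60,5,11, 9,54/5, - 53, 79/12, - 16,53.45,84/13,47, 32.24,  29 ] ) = [ - 60, - 53, - 16 , 5, 84/13,79/12,9 , 54/5, 11,29, 32.24,47, 53.45 ]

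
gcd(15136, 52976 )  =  7568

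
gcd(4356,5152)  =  4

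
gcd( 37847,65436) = 1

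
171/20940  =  57/6980 = 0.01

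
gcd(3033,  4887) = 9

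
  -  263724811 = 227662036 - 491386847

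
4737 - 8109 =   -  3372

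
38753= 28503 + 10250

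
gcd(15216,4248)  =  24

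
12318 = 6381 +5937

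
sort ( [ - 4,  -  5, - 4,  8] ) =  [ - 5, - 4, - 4,8]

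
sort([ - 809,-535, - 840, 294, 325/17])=[ - 840, - 809, - 535,325/17, 294] 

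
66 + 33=99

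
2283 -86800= - 84517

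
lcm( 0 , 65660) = 0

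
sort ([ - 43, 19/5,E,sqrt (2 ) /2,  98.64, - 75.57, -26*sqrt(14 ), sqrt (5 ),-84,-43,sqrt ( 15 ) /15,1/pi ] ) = [-26*sqrt( 14 ),-84,-75.57, - 43, - 43, sqrt(15) /15,  1/pi, sqrt(2)/2, sqrt ( 5),  E,  19/5,98.64]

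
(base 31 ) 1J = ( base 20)2a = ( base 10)50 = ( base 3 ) 1212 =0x32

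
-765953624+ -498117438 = - 1264071062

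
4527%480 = 207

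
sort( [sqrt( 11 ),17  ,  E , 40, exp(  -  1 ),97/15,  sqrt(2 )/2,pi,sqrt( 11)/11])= [sqrt( 11)/11, exp( - 1),sqrt (2)/2, E , pi,sqrt ( 11), 97/15,17,40] 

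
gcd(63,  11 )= 1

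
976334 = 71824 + 904510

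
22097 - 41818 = - 19721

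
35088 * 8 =280704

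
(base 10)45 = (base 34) 1B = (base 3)1200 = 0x2D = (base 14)33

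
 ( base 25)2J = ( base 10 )69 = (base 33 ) 23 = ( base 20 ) 39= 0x45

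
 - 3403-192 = -3595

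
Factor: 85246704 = 2^4*3^2 * 17^1*97^1*359^1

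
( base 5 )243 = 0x49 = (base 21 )3A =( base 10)73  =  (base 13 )58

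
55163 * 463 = 25540469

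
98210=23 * 4270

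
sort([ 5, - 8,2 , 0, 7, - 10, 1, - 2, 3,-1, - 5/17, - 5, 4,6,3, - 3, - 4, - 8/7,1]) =[ - 10, - 8, - 5, - 4, - 3, -2, - 8/7, - 1, - 5/17, 0 , 1,  1, 2, 3,3,  4 , 5, 6  ,  7] 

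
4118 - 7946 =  - 3828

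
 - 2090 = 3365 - 5455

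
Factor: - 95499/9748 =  - 2^ (-2 )*3^6 * 131^1*2437^ ( - 1)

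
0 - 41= - 41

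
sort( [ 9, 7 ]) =[7,9 ] 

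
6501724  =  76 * 85549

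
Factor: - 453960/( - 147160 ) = 3^2*97^1*283^( - 1) = 873/283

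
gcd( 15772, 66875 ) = 1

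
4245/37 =114+27/37=114.73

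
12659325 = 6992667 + 5666658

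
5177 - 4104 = 1073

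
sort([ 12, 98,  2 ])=[ 2,12,98 ]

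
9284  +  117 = 9401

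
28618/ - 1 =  - 28618  +  0/1 = - 28618.00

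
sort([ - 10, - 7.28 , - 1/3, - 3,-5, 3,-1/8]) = [ - 10, - 7.28 , - 5, - 3, - 1/3, - 1/8, 3]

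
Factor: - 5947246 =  - 2^1*17^1*211^1*829^1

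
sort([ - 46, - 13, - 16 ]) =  [ - 46, - 16, - 13]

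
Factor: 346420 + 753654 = 2^1*61^1*71^1*127^1 = 1100074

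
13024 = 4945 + 8079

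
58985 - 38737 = 20248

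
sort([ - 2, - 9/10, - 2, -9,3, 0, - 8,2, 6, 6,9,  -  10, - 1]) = [ - 10, - 9, - 8, - 2, - 2, - 1, - 9/10, 0, 2, 3, 6,  6 , 9]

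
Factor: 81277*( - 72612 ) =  - 5901685524 = -2^2*3^2*7^1*17^1*683^1*2017^1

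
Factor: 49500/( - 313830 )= - 50/317 = - 2^1*5^2*317^( - 1) 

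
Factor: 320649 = 3^1*7^1*15269^1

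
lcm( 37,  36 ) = 1332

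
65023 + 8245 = 73268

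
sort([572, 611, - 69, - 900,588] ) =[ - 900, - 69, 572,  588, 611] 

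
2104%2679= 2104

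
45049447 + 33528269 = 78577716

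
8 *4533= 36264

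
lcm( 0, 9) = 0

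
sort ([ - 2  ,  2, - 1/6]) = [  -  2,-1/6,2 ]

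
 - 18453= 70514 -88967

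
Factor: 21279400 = 2^3*5^2*106397^1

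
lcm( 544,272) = 544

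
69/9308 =69/9308  =  0.01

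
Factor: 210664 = 2^3*17^1*1549^1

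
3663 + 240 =3903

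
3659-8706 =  - 5047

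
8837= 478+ 8359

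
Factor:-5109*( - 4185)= 21381165 = 3^4*5^1*13^1*31^1 *131^1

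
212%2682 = 212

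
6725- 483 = 6242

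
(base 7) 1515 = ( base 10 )600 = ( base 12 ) 420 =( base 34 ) HM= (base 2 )1001011000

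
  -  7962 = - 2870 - 5092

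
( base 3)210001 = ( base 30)IS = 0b1000111000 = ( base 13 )349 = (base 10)568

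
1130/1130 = 1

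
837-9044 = -8207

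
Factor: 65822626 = 2^1*32911313^1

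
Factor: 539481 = 3^1*179827^1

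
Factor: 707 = 7^1*101^1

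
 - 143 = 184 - 327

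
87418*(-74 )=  -6468932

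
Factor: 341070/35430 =11369/1181 = 1181^( - 1 )*11369^1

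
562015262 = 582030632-20015370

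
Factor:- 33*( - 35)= 1155 = 3^1*5^1*7^1*11^1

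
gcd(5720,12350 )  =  130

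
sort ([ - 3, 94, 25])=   [ - 3,25, 94]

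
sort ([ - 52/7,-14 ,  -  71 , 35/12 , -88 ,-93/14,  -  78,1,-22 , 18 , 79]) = [ - 88, - 78 , - 71,-22,-14, - 52/7, - 93/14, 1, 35/12, 18,79]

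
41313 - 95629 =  - 54316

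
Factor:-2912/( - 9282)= 16/51 = 2^4 *3^(-1)*17^(  -  1 ) 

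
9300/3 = 3100 = 3100.00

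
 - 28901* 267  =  -7716567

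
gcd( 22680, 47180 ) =140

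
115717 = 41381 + 74336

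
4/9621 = 4/9621 = 0.00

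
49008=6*8168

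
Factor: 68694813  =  3^2 * 11^1*23^1*30169^1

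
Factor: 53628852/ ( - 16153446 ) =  - 2^1*53^( - 1 ) * 79^( - 1 ) *181^1*643^( - 1 )*24691^1 =- 8938142/2692241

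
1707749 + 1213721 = 2921470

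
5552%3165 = 2387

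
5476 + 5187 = 10663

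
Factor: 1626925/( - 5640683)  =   - 5^2*59^1*1103^1 * 5640683^( - 1) 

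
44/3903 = 44/3903 = 0.01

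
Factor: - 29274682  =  -2^1 * 14637341^1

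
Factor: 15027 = 3^1*5009^1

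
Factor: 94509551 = 41^1 *2305111^1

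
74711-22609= 52102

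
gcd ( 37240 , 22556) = 4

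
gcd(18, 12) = 6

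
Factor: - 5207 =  - 41^1*127^1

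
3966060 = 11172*355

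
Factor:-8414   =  -2^1*7^1*601^1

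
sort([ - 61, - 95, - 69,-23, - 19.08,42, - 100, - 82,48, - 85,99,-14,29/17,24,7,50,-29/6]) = [ - 100, - 95, - 85, - 82  , - 69, - 61, - 23,-19.08, - 14, - 29/6,29/17,7,24, 42,48, 50, 99 ] 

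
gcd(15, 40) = 5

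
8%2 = 0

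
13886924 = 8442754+5444170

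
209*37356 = 7807404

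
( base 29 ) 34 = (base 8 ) 133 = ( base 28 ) 37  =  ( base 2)1011011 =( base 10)91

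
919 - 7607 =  - 6688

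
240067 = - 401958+642025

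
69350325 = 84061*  825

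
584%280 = 24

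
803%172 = 115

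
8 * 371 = 2968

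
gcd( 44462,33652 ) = 94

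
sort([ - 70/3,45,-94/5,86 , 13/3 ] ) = [-70/3, - 94/5, 13/3, 45,  86 ] 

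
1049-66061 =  - 65012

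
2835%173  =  67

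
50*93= 4650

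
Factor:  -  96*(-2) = 2^6*3^1=192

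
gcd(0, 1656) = 1656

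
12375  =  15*825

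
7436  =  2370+5066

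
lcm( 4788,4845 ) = 406980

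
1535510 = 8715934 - 7180424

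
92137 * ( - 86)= -7923782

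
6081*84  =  510804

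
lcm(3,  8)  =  24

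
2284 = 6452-4168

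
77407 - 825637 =-748230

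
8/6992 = 1/874 = 0.00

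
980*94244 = 92359120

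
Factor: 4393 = 23^1*191^1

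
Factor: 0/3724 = 0 = 0^1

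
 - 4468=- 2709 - 1759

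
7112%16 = 8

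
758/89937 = 758/89937 = 0.01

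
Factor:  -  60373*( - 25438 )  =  1535768374  =  2^1*7^1*23^1*79^1*60373^1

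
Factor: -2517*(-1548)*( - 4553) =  - 2^2* 3^3*29^1*43^1*157^1* 839^1 = - 17739926748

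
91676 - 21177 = 70499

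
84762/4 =21190 + 1/2 =21190.50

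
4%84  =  4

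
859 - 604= 255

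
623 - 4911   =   -4288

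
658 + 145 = 803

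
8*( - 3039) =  - 24312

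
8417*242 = 2036914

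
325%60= 25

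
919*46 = 42274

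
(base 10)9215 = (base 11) 6A18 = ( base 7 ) 35603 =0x23FF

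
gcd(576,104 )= 8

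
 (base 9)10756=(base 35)5u4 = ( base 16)1C0B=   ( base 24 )CB3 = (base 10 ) 7179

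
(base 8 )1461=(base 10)817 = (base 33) op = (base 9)1107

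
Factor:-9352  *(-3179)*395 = 2^3*5^1 *7^1*11^1*17^2*79^1*167^1= 11743353160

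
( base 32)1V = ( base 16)3F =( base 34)1T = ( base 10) 63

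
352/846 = 176/423 = 0.42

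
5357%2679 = 2678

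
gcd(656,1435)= 41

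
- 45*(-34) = 1530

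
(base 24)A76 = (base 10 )5934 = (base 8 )13456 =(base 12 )3526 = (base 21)d9c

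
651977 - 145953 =506024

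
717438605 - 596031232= 121407373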